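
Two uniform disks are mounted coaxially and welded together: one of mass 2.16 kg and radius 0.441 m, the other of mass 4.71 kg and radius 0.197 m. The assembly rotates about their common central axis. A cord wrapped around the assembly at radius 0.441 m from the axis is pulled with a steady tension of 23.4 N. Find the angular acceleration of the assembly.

I = ½M₁R₁² + ½M₂R₂² = ½(2.16)(0.441)² + ½(4.71)(0.197)² = 0.3014 kg·m².
τ = F r = (23.4)(0.441) = 10.32 N·m.
α = τ/I = 10.32/0.3014 = 34.23 rad/s².

α ≈ 34.2 rad/s²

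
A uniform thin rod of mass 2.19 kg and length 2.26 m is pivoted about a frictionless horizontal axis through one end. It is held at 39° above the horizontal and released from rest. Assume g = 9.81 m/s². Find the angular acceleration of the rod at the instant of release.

About the pivot, I = (1/3)ML² = (1/3)(2.19)(2.26)² = 3.729 kg·m².
The weight acts at the center, a distance L/2 = 1.130 m from the pivot; τ = Mg(L/2) cos 39° = 18.87 N·m.
α = τ/I = 18.87/3.729 = 5.060 rad/s².

α ≈ 5.06 rad/s²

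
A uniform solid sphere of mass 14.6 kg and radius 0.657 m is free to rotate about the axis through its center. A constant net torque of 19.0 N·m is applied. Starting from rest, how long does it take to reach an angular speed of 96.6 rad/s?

t ≈ 12.8 s

I = (2/5)MR² = (2/5)(14.6)(0.657)² = 2.521 kg·m².
α = τ/I = 19.0/2.521 = 7.537 rad/s².
ω = αt ⇒ t = ω/α = 96.6/7.537 = 12.82 s.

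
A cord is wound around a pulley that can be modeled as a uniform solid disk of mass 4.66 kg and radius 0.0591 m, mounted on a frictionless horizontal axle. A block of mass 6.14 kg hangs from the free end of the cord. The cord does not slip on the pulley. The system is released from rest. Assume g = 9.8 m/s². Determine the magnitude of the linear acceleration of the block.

I = ½MR² = (1/2)(4.66)(0.0591)² = 0.008138 kg·m².
Block: mg − T = ma. Pulley: TR = Iα. No-slip: a = αR, so T = (I/R²)a = 2.330·a.
Then mg = (m + 2.330)a, so a = (6.14)(9.8)/(6.14 + 2.330) = 7.104 m/s².

a ≈ 7.10 m/s²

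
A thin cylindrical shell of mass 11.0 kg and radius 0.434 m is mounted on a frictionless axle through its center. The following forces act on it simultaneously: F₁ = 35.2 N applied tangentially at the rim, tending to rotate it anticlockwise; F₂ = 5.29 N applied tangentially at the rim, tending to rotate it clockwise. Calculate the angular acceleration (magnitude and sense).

α ≈ 6.27 rad/s², anticlockwise

I = MR² = (11.0)(0.434)² = 2.072 kg·m².
Taking anticlockwise as positive: τ₁ = +(35.2)(0.434) = +15.28 N·m; τ₂ = −(5.29)(0.434) = −2.296 N·m.
Net torque τ = 12.98 N·m.
α = τ/I = 12.98/2.072 = 6.265 rad/s².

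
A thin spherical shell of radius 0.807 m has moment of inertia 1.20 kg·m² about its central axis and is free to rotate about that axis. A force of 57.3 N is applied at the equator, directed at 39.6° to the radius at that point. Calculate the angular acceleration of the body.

Only the tangential component produces torque: τ = F R sinθ = (57.3)(0.807) sin 39.6° = 29.48 N·m.
From τ = Iα: α = 29.48/1.200 = 24.56 rad/s².

α ≈ 24.6 rad/s²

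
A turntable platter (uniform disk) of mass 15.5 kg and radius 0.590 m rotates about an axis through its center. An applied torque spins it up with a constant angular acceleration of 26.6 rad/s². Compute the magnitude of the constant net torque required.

I = ½MR² = (1/2)(15.5)(0.590)² = 2.698 kg·m².
τ = Iα = (2.698)(26.60) = 71.76 N·m.

τ ≈ 71.8 N·m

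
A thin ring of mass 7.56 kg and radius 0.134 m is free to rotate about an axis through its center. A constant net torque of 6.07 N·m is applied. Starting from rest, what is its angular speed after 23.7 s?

I = MR² = (7.56)(0.134)² = 0.1357 kg·m².
α = τ/I = 6.07/0.1357 = 44.72 rad/s².
ω = ω₀ + αt = 0 + (44.72)(23.7) = 1060 rad/s.

ω ≈ 1060 rad/s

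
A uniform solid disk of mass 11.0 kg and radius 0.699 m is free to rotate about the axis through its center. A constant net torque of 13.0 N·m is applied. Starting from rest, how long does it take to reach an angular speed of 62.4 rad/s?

I = ½MR² = (1/2)(11.0)(0.699)² = 2.687 kg·m².
α = τ/I = 13.0/2.687 = 4.838 rad/s².
ω = αt ⇒ t = ω/α = 62.4/4.838 = 12.90 s.

t ≈ 12.9 s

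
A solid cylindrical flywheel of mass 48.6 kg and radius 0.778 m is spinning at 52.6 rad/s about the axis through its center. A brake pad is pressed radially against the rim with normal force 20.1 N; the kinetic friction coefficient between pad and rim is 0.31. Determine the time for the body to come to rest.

I = ½MR² = (1/2)(48.6)(0.778)² = 14.71 kg·m².
Friction force f = μN = (0.31)(20.1) = 6.231 N at the rim; torque magnitude τ = fR = 4.848 N·m, opposing ω.
|α| = τ/I = 4.848/14.71 = 0.3296 rad/s² (deceleration).
0 = ω₀ − |α|t ⇒ t = ω₀/|α| = 52.6/0.3296 = 159.6 s.

t ≈ 160 s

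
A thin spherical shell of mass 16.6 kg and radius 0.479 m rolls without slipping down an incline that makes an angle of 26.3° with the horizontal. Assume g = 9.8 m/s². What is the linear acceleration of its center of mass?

Translation along the incline: Mg sinθ − f = Ma.
Rotation about the center: fR = Iα with I = (2/3)MR². No-slip gives a = αR, so f = (I/R²)a = (2/3)M a.
Substituting: Mg sinθ = (1 + 0.6667)Ma, so a = g sinθ/(1 + 0.6667) = (9.8) sin 26.3° / 1.667 = 2.605 m/s².

a ≈ 2.61 m/s²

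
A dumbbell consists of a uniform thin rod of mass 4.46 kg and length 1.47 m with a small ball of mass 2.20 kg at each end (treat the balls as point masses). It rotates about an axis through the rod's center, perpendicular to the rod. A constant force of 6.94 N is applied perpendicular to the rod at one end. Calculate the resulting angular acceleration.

α ≈ 1.60 rad/s²

I_rod = (1/12)ML² = (1/12)(4.46)(1.47)² = 0.8031 kg·m².
I_balls = 2·m·(L/2)² = 2(2.20)(0.7350)² = 2.377 kg·m².
Total I = 3.180 kg·m².
τ = F·(L/2) = (6.94)(0.735) = 5.101 N·m.
α = τ/I = 5.101/3.180 = 1.604 rad/s².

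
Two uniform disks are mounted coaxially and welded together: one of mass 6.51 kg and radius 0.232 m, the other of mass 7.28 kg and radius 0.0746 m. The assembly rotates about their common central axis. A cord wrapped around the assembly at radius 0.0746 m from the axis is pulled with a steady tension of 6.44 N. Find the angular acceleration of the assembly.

α ≈ 2.46 rad/s²

I = ½M₁R₁² + ½M₂R₂² = ½(6.51)(0.232)² + ½(7.28)(0.0746)² = 0.1955 kg·m².
τ = F r = (6.44)(0.0746) = 0.4804 N·m.
α = τ/I = 0.4804/0.1955 = 2.458 rad/s².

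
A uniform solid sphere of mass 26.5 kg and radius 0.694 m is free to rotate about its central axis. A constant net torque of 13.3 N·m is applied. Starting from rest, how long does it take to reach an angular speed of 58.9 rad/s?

t ≈ 22.6 s

I = (2/5)MR² = (2/5)(26.5)(0.694)² = 5.105 kg·m².
α = τ/I = 13.3/5.105 = 2.605 rad/s².
ω = αt ⇒ t = ω/α = 58.9/2.605 = 22.61 s.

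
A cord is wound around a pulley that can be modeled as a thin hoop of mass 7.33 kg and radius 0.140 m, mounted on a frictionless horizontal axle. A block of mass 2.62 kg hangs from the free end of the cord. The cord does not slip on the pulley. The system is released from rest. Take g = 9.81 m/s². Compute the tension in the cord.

T ≈ 18.9 N

I = MR² = (7.33)(0.140)² = 0.1437 kg·m².
Block: mg − T = ma. Pulley: TR = Iα. No-slip: a = αR, so T = (I/R²)a = 7.330·a.
Then mg = (m + 7.330)a, so a = (2.62)(9.81)/(2.62 + 7.330) = 2.583 m/s².
T = 7.330·a = 18.93 N.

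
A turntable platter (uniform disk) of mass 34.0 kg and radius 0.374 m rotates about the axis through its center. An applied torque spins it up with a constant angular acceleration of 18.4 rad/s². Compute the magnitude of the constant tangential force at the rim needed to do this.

I = ½MR² = (1/2)(34.0)(0.374)² = 2.378 kg·m².
The required torque is τ = Iα = (2.378)(18.40) = 43.75 N·m.
A tangential force at the rim gives τ = FR, so F = τ/R = 43.75/0.374 = 117.0 N.

F ≈ 117 N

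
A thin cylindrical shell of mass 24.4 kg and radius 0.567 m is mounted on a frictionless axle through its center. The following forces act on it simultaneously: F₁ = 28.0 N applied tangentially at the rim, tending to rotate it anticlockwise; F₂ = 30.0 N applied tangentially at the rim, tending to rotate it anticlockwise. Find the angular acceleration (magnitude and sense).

I = MR² = (24.4)(0.567)² = 7.844 kg·m².
Taking anticlockwise as positive: τ₁ = +(28.0)(0.567) = +15.88 N·m; τ₂ = +(30.0)(0.567) = +17.01 N·m.
Net torque τ = 32.89 N·m.
α = τ/I = 32.89/7.844 = 4.192 rad/s².

α ≈ 4.19 rad/s², anticlockwise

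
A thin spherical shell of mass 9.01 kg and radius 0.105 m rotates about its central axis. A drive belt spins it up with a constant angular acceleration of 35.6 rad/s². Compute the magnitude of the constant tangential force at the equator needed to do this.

I = (2/3)MR² = (2/3)(9.01)(0.105)² = 0.06622 kg·m².
The required torque is τ = Iα = (0.06622)(35.60) = 2.358 N·m.
A tangential force at the equator gives τ = FR, so F = τ/R = 2.358/0.105 = 22.45 N.

F ≈ 22.5 N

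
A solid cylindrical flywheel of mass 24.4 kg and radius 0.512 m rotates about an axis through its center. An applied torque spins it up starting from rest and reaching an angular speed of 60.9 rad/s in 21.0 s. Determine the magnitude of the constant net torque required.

I = ½MR² = (1/2)(24.4)(0.512)² = 3.198 kg·m².
α = Δω/Δt = (60.9 − 0)/21.0 = 2.900 rad/s².
τ = Iα = (3.198)(2.900) = 9.275 N·m.

τ ≈ 9.27 N·m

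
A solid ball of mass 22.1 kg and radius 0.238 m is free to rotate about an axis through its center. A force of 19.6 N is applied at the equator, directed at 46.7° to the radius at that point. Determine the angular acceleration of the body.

I = (2/5)MR² = (2/5)(22.1)(0.238)² = 0.5007 kg·m².
Only the tangential component produces torque: τ = F R sinθ = (19.6)(0.238) sin 46.7° = 3.395 N·m.
From τ = Iα: α = 3.395/0.5007 = 6.780 rad/s².

α ≈ 6.78 rad/s²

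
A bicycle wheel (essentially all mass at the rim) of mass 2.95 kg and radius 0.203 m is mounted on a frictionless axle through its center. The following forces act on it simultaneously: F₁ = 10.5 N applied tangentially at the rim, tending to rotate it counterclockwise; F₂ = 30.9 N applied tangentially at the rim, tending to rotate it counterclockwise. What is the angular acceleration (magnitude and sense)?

I = MR² = (2.95)(0.203)² = 0.1216 kg·m².
Taking counterclockwise as positive: τ₁ = +(10.5)(0.203) = +2.131 N·m; τ₂ = +(30.9)(0.203) = +6.273 N·m.
Net torque τ = 8.404 N·m.
α = τ/I = 8.404/0.1216 = 69.13 rad/s².

α ≈ 69.1 rad/s², counterclockwise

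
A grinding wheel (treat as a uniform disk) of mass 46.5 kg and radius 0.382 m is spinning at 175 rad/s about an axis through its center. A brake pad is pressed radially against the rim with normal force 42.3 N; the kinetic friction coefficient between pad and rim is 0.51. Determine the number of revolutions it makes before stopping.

I = ½MR² = (1/2)(46.5)(0.382)² = 3.393 kg·m².
Friction force f = μN = (0.51)(42.3) = 21.57 N at the rim; torque magnitude τ = fR = 8.241 N·m, opposing ω.
|α| = τ/I = 8.241/3.393 = 2.429 rad/s² (deceleration).
ω² = ω₀² − 2|α|θ with ω = 0 ⇒ θ = ω₀²/(2|α|) = 6304 rad = 1003 rev.

≈ 1000 revolutions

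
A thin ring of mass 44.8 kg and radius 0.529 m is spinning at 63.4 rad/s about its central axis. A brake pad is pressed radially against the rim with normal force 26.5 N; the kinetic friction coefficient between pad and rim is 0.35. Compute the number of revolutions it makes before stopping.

≈ 817 revolutions

I = MR² = (44.8)(0.529)² = 12.54 kg·m².
Friction force f = μN = (0.35)(26.5) = 9.275 N at the rim; torque magnitude τ = fR = 4.906 N·m, opposing ω.
|α| = τ/I = 4.906/12.54 = 0.3914 rad/s² (deceleration).
ω² = ω₀² − 2|α|θ with ω = 0 ⇒ θ = ω₀²/(2|α|) = 5135 rad = 817.3 rev.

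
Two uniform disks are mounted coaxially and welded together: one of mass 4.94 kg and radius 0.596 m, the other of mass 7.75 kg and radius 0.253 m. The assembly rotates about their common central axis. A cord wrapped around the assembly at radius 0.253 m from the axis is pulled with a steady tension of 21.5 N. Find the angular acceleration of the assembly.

I = ½M₁R₁² + ½M₂R₂² = ½(4.94)(0.596)² + ½(7.75)(0.253)² = 1.125 kg·m².
τ = F r = (21.5)(0.253) = 5.439 N·m.
α = τ/I = 5.439/1.125 = 4.833 rad/s².

α ≈ 4.83 rad/s²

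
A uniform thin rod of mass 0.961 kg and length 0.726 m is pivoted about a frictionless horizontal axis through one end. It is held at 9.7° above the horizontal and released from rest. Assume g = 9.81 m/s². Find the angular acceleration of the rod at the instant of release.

About the pivot, I = (1/3)ML² = (1/3)(0.961)(0.726)² = 0.1688 kg·m².
The weight acts at the center, a distance L/2 = 0.3630 m from the pivot; τ = Mg(L/2) cos 9.7° = 3.373 N·m.
α = τ/I = 3.373/0.1688 = 19.98 rad/s².
(Equivalently α = (3g/(2L)) cos 9.7° = 19.98 rad/s².)

α ≈ 20.0 rad/s²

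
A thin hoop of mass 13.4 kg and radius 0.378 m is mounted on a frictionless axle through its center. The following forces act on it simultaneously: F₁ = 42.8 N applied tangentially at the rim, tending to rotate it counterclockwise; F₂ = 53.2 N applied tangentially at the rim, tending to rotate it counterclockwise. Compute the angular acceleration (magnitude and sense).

I = MR² = (13.4)(0.378)² = 1.915 kg·m².
Taking counterclockwise as positive: τ₁ = +(42.8)(0.378) = +16.18 N·m; τ₂ = +(53.2)(0.378) = +20.11 N·m.
Net torque τ = 36.29 N·m.
α = τ/I = 36.29/1.915 = 18.95 rad/s².

α ≈ 19.0 rad/s², counterclockwise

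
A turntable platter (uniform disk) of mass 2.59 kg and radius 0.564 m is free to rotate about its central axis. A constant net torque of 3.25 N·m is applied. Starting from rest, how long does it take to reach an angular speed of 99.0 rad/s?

t ≈ 12.5 s

I = ½MR² = (1/2)(2.59)(0.564)² = 0.4119 kg·m².
α = τ/I = 3.25/0.4119 = 7.890 rad/s².
ω = αt ⇒ t = ω/α = 99.0/7.890 = 12.55 s.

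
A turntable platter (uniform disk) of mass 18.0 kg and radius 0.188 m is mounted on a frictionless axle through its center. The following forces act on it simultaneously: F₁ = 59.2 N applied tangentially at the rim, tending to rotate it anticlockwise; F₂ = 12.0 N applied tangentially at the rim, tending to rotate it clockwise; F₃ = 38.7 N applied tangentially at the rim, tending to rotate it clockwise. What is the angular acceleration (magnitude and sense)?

α ≈ 5.02 rad/s², anticlockwise

I = ½MR² = (1/2)(18.0)(0.188)² = 0.3181 kg·m².
Taking anticlockwise as positive: τ₁ = +(59.2)(0.188) = +11.13 N·m; τ₂ = −(12.0)(0.188) = −2.256 N·m; τ₃ = −(38.7)(0.188) = −7.276 N·m.
Net torque τ = 1.598 N·m.
α = τ/I = 1.598/0.3181 = 5.024 rad/s².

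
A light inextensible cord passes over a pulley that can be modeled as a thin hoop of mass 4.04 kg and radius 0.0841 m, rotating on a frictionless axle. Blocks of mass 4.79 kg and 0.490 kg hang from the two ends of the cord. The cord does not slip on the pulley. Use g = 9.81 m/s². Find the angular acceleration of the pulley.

I = MR² = (4.04)(0.0841)² = 0.02857 kg·m².
Heavier block: m₁g − T₁ = m₁a. Lighter block: T₂ − m₂g = m₂a.
Pulley: (T₁ − T₂)R = Iα = I(a/R), so T₁ − T₂ = (I/R²)a = 1·M_p a = 4.040·a.
Adding the three: (m₁ − m₂)g = (m₁ + m₂ + 4.040)a, so a = (4.79 − 0.490)(9.81)/(4.79 + 0.490 + 4.040) = 4.526 m/s².
α = a/R = 4.526/0.0841 = 53.82 rad/s².

α ≈ 53.8 rad/s²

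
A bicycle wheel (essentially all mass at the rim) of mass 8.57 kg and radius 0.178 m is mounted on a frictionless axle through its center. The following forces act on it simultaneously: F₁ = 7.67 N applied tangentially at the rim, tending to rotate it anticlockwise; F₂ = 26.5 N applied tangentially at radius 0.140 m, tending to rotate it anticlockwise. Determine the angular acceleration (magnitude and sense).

α ≈ 18.7 rad/s², anticlockwise

I = MR² = (8.57)(0.178)² = 0.2715 kg·m².
Taking anticlockwise as positive: τ₁ = +(7.67)(0.178) = +1.365 N·m; τ₂ = +(26.5)(0.140) = +3.710 N·m.
Net torque τ = 5.075 N·m.
α = τ/I = 5.075/0.2715 = 18.69 rad/s².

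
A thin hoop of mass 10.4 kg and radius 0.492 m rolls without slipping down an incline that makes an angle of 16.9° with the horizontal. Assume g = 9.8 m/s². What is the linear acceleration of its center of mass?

Translation along the incline: Mg sinθ − f = Ma.
Rotation about the center: fR = Iα with I = MR². No-slip gives a = αR, so f = (I/R²)a = M a.
Substituting: Mg sinθ = (1 + 1.000)Ma, so a = g sinθ/(1 + 1.000) = (9.8) sin 16.9° / 2.000 = 1.424 m/s².

a ≈ 1.42 m/s²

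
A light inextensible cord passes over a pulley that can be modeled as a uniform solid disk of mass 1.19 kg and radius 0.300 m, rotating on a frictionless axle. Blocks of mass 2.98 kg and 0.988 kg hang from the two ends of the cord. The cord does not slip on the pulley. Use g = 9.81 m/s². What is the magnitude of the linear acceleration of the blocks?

a ≈ 4.28 m/s²

I = ½MR² = (1/2)(1.19)(0.300)² = 0.05355 kg·m².
Heavier block: m₁g − T₁ = m₁a. Lighter block: T₂ − m₂g = m₂a.
Pulley: (T₁ − T₂)R = Iα = I(a/R), so T₁ − T₂ = (I/R²)a = (1/2)M_p a = 0.5950·a.
Adding the three: (m₁ − m₂)g = (m₁ + m₂ + 0.5950)a, so a = (2.98 − 0.988)(9.81)/(2.98 + 0.988 + 0.5950) = 4.283 m/s².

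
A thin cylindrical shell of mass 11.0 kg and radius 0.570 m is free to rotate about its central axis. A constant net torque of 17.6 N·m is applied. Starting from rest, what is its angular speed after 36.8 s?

I = MR² = (11.0)(0.570)² = 3.574 kg·m².
α = τ/I = 17.6/3.574 = 4.925 rad/s².
ω = ω₀ + αt = 0 + (4.925)(36.8) = 181.2 rad/s.

ω ≈ 181 rad/s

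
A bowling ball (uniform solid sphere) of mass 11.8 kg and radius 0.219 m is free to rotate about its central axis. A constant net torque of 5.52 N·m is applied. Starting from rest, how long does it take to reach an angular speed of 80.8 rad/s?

t ≈ 3.31 s

I = (2/5)MR² = (2/5)(11.8)(0.219)² = 0.2264 kg·m².
α = τ/I = 5.52/0.2264 = 24.38 rad/s².
ω = αt ⇒ t = ω/α = 80.8/24.38 = 3.314 s.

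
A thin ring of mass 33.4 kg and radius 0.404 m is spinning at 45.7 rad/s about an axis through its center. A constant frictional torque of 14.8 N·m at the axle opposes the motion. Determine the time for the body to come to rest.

t ≈ 16.8 s

I = MR² = (33.4)(0.404)² = 5.451 kg·m².
The net torque has magnitude 14.8 N·m, opposing ω.
|α| = τ/I = 14.80/5.451 = 2.715 rad/s² (deceleration).
0 = ω₀ − |α|t ⇒ t = ω₀/|α| = 45.7/2.715 = 16.83 s.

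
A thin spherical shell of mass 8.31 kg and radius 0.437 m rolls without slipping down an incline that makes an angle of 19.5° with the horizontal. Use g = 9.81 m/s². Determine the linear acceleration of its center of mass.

Translation along the incline: Mg sinθ − f = Ma.
Rotation about the center: fR = Iα with I = (2/3)MR². No-slip gives a = αR, so f = (I/R²)a = (2/3)M a.
Substituting: Mg sinθ = (1 + 0.6667)Ma, so a = g sinθ/(1 + 0.6667) = (9.81) sin 19.5° / 1.667 = 1.965 m/s².

a ≈ 1.96 m/s²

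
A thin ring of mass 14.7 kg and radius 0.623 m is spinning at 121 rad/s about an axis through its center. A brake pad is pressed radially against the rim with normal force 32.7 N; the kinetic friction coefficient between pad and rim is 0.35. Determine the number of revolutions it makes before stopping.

≈ 932 revolutions

I = MR² = (14.7)(0.623)² = 5.705 kg·m².
Friction force f = μN = (0.35)(32.7) = 11.45 N at the rim; torque magnitude τ = fR = 7.130 N·m, opposing ω.
|α| = τ/I = 7.130/5.705 = 1.250 rad/s² (deceleration).
ω² = ω₀² − 2|α|θ with ω = 0 ⇒ θ = ω₀²/(2|α|) = 5858 rad = 932.3 rev.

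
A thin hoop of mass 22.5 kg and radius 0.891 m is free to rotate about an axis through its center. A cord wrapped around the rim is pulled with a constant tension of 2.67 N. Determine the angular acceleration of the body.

I = MR² = (22.5)(0.891)² = 17.86 kg·m².
τ = F R = (2.67)(0.891) = 2.379 N·m.
Newton's second law for rotation, τ = Iα, gives α = τ/I = 2.379/17.86 = 0.1332 rad/s².

α ≈ 0.133 rad/s²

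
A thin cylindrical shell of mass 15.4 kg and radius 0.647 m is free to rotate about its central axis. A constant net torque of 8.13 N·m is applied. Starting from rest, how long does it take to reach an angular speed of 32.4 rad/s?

t ≈ 25.7 s

I = MR² = (15.4)(0.647)² = 6.447 kg·m².
α = τ/I = 8.13/6.447 = 1.261 rad/s².
ω = αt ⇒ t = ω/α = 32.4/1.261 = 25.69 s.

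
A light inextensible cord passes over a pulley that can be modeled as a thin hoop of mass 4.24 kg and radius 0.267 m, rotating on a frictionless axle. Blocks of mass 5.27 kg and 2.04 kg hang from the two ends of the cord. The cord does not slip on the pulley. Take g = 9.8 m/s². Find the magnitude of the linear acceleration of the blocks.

a ≈ 2.74 m/s²

I = MR² = (4.24)(0.267)² = 0.3023 kg·m².
Heavier block: m₁g − T₁ = m₁a. Lighter block: T₂ − m₂g = m₂a.
Pulley: (T₁ − T₂)R = Iα = I(a/R), so T₁ − T₂ = (I/R²)a = 1·M_p a = 4.240·a.
Adding the three: (m₁ − m₂)g = (m₁ + m₂ + 4.240)a, so a = (5.27 − 2.04)(9.8)/(5.27 + 2.04 + 4.240) = 2.741 m/s².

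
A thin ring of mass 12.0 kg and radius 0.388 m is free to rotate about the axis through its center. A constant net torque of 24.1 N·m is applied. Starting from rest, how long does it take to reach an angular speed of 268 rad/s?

t ≈ 20.1 s

I = MR² = (12.0)(0.388)² = 1.807 kg·m².
α = τ/I = 24.1/1.807 = 13.34 rad/s².
ω = αt ⇒ t = ω/α = 268/13.34 = 20.09 s.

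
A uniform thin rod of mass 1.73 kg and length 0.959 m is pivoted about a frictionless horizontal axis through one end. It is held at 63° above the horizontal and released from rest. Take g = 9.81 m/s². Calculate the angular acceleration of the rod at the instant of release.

α ≈ 6.97 rad/s²

About the pivot, I = (1/3)ML² = (1/3)(1.73)(0.959)² = 0.5303 kg·m².
The weight acts at the center, a distance L/2 = 0.4795 m from the pivot; τ = Mg(L/2) cos 63° = 3.694 N·m.
α = τ/I = 3.694/0.5303 = 6.966 rad/s².
(Equivalently α = (3g/(2L)) cos 63° = 6.966 rad/s².)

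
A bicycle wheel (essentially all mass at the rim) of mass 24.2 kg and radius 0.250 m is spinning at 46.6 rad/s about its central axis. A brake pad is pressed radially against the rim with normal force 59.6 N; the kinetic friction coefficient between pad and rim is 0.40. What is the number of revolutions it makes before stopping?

≈ 43.9 revolutions

I = MR² = (24.2)(0.250)² = 1.512 kg·m².
Friction force f = μN = (0.40)(59.6) = 23.84 N at the rim; torque magnitude τ = fR = 5.960 N·m, opposing ω.
|α| = τ/I = 5.960/1.512 = 3.940 rad/s² (deceleration).
ω² = ω₀² − 2|α|θ with ω = 0 ⇒ θ = ω₀²/(2|α|) = 275.5 rad = 43.85 rev.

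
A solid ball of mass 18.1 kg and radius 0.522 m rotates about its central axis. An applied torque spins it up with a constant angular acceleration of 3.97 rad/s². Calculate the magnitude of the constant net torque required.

I = (2/5)MR² = (2/5)(18.1)(0.522)² = 1.973 kg·m².
τ = Iα = (1.973)(3.970) = 7.832 N·m.

τ ≈ 7.83 N·m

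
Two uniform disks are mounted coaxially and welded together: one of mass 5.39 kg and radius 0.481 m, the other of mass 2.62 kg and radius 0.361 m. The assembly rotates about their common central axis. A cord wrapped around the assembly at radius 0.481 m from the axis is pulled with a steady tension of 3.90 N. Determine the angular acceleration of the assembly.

I = ½M₁R₁² + ½M₂R₂² = ½(5.39)(0.481)² + ½(2.62)(0.361)² = 0.7942 kg·m².
τ = F r = (3.90)(0.481) = 1.876 N·m.
α = τ/I = 1.876/0.7942 = 2.362 rad/s².

α ≈ 2.36 rad/s²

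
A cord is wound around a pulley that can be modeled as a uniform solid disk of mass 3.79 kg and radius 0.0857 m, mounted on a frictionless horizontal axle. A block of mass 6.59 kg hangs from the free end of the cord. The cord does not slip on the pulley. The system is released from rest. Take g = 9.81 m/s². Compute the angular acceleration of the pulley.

I = ½MR² = (1/2)(3.79)(0.0857)² = 0.01392 kg·m².
Block: mg − T = ma. Pulley: TR = Iα. No-slip: a = αR, so T = (I/R²)a = 1.895·a.
Then mg = (m + 1.895)a, so a = (6.59)(9.81)/(6.59 + 1.895) = 7.619 m/s².
α = a/R = 7.619/0.0857 = 88.90 rad/s².

α ≈ 88.9 rad/s²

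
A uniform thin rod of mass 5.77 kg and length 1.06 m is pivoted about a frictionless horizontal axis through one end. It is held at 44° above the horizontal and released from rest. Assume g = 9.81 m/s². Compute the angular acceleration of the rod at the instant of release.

α ≈ 9.99 rad/s²

About the pivot, I = (1/3)ML² = (1/3)(5.77)(1.06)² = 2.161 kg·m².
The weight acts at the center, a distance L/2 = 0.5300 m from the pivot; τ = Mg(L/2) cos 44° = 21.58 N·m.
α = τ/I = 21.58/2.161 = 9.986 rad/s².
(Equivalently α = (3g/(2L)) cos 44° = 9.986 rad/s².)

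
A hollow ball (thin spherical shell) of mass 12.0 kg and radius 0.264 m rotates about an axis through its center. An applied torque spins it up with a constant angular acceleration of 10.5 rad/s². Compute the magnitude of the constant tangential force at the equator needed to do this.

F ≈ 22.2 N

I = (2/3)MR² = (2/3)(12.0)(0.264)² = 0.5576 kg·m².
The required torque is τ = Iα = (0.5576)(10.50) = 5.854 N·m.
A tangential force at the equator gives τ = FR, so F = τ/R = 5.854/0.264 = 22.18 N.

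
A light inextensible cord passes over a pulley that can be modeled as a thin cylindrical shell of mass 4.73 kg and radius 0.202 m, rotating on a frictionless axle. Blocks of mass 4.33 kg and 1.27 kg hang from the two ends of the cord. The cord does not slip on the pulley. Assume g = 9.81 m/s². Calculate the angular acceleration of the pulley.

I = MR² = (4.73)(0.202)² = 0.1930 kg·m².
Heavier block: m₁g − T₁ = m₁a. Lighter block: T₂ − m₂g = m₂a.
Pulley: (T₁ − T₂)R = Iα = I(a/R), so T₁ − T₂ = (I/R²)a = 1·M_p a = 4.730·a.
Adding the three: (m₁ − m₂)g = (m₁ + m₂ + 4.730)a, so a = (4.33 − 1.27)(9.81)/(4.33 + 1.27 + 4.730) = 2.906 m/s².
α = a/R = 2.906/0.202 = 14.39 rad/s².

α ≈ 14.4 rad/s²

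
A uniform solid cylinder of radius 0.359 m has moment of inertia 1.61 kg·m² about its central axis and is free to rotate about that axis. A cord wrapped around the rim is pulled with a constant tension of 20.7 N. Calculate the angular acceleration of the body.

α ≈ 4.62 rad/s²

τ = F R = (20.7)(0.359) = 7.431 N·m.
Newton's second law for rotation, τ = Iα, gives α = τ/I = 7.431/1.610 = 4.616 rad/s².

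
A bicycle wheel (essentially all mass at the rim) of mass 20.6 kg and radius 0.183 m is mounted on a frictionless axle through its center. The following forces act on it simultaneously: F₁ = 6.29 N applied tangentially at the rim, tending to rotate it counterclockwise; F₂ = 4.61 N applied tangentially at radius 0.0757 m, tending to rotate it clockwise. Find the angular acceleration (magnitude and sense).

I = MR² = (20.6)(0.183)² = 0.6899 kg·m².
Taking counterclockwise as positive: τ₁ = +(6.29)(0.183) = +1.151 N·m; τ₂ = −(4.61)(0.0757) = −0.3490 N·m.
Net torque τ = 0.8021 N·m.
α = τ/I = 0.8021/0.6899 = 1.163 rad/s².

α ≈ 1.16 rad/s², counterclockwise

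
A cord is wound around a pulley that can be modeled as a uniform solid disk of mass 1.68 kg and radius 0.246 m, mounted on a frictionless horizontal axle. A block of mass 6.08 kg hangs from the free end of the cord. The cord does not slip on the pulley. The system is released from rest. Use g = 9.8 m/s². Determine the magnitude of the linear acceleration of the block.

a ≈ 8.61 m/s²

I = ½MR² = (1/2)(1.68)(0.246)² = 0.05083 kg·m².
Block: mg − T = ma. Pulley: TR = Iα. No-slip: a = αR, so T = (I/R²)a = 0.8400·a.
Then mg = (m + 0.8400)a, so a = (6.08)(9.8)/(6.08 + 0.8400) = 8.610 m/s².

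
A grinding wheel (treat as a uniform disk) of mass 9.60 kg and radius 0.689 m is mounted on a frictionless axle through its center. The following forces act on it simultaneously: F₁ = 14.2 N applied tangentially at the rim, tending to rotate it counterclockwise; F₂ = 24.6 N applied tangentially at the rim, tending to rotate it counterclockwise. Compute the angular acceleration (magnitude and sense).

I = ½MR² = (1/2)(9.60)(0.689)² = 2.279 kg·m².
Taking counterclockwise as positive: τ₁ = +(14.2)(0.689) = +9.784 N·m; τ₂ = +(24.6)(0.689) = +16.95 N·m.
Net torque τ = 26.73 N·m.
α = τ/I = 26.73/2.279 = 11.73 rad/s².

α ≈ 11.7 rad/s², counterclockwise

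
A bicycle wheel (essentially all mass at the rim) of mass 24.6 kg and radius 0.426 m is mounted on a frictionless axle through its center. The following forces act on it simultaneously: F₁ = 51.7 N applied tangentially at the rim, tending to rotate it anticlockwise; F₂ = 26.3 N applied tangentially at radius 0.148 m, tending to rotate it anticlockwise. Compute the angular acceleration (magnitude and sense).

α ≈ 5.81 rad/s², anticlockwise

I = MR² = (24.6)(0.426)² = 4.464 kg·m².
Taking anticlockwise as positive: τ₁ = +(51.7)(0.426) = +22.02 N·m; τ₂ = +(26.3)(0.148) = +3.892 N·m.
Net torque τ = 25.92 N·m.
α = τ/I = 25.92/4.464 = 5.805 rad/s².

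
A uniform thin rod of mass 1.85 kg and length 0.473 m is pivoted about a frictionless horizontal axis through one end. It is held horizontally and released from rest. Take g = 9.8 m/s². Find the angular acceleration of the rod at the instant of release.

α ≈ 31.1 rad/s²

About the pivot, I = (1/3)ML² = (1/3)(1.85)(0.473)² = 0.1380 kg·m².
The weight acts at the center, a distance L/2 = 0.2365 m from the pivot; τ = Mg(L/2) = 4.288 N·m.
α = τ/I = 4.288/0.1380 = 31.08 rad/s².
(Equivalently α = (3g/(2L)) = 31.08 rad/s².)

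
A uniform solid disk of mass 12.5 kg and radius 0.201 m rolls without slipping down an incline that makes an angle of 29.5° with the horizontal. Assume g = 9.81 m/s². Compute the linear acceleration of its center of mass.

a ≈ 3.22 m/s²

Translation along the incline: Mg sinθ − f = Ma.
Rotation about the center: fR = Iα with I = ½MR². No-slip gives a = αR, so f = (I/R²)a = (1/2)M a.
Substituting: Mg sinθ = (1 + 0.5000)Ma, so a = g sinθ/(1 + 0.5000) = (9.81) sin 29.5° / 1.500 = 3.220 m/s².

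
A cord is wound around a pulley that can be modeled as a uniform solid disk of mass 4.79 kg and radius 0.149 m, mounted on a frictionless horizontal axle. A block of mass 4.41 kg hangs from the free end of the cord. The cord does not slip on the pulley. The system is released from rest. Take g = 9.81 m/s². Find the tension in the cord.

I = ½MR² = (1/2)(4.79)(0.149)² = 0.05317 kg·m².
Block: mg − T = ma. Pulley: TR = Iα. No-slip: a = αR, so T = (I/R²)a = 2.395·a.
Then mg = (m + 2.395)a, so a = (4.41)(9.81)/(4.41 + 2.395) = 6.357 m/s².
T = 2.395·a = 15.23 N.

T ≈ 15.2 N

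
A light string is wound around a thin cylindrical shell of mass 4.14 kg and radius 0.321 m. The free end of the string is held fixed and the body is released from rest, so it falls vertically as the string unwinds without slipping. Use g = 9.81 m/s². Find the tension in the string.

Translation: Mg − T = Ma. Rotation about the center: TR = Iα with I = MR².
With a = αR: T = (I/R²)a = M a, so Mg = (1 + 1.000)Ma.
a = g/(1 + 1.000) = 9.81/2.000 = 4.905 m/s².
T = 1.000·M·a = (1.000)(4.14)(4.905) = 20.31 N.

T ≈ 20.3 N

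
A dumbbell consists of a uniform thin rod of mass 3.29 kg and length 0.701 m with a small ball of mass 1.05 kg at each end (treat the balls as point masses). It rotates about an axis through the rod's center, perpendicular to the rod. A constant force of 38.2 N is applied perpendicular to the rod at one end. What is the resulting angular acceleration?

I_rod = (1/12)ML² = (1/12)(3.29)(0.701)² = 0.1347 kg·m².
I_balls = 2·m·(L/2)² = 2(1.05)(0.3505)² = 0.2580 kg·m².
Total I = 0.3927 kg·m².
τ = F·(L/2) = (38.2)(0.350) = 13.39 N·m.
α = τ/I = 13.39/0.3927 = 34.09 rad/s².

α ≈ 34.1 rad/s²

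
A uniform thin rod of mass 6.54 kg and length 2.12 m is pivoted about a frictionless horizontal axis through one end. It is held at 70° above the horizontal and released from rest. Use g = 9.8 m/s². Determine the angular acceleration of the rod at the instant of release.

About the pivot, I = (1/3)ML² = (1/3)(6.54)(2.12)² = 9.798 kg·m².
The weight acts at the center, a distance L/2 = 1.060 m from the pivot; τ = Mg(L/2) cos 70° = 23.24 N·m.
α = τ/I = 23.24/9.798 = 2.372 rad/s².

α ≈ 2.37 rad/s²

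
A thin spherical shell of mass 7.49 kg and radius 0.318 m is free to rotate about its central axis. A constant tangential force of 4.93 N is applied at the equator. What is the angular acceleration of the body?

α ≈ 3.10 rad/s²

I = (2/3)MR² = (2/3)(7.49)(0.318)² = 0.5049 kg·m².
τ = F R = (4.93)(0.318) = 1.568 N·m.
From τ = Iα: α = 1.568/0.5049 = 3.105 rad/s².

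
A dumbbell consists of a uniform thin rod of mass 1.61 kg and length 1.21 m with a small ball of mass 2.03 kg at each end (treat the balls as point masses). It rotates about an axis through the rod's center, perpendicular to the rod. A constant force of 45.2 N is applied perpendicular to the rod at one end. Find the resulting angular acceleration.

α ≈ 16.3 rad/s²

I_rod = (1/12)ML² = (1/12)(1.61)(1.21)² = 0.1964 kg·m².
I_balls = 2·m·(L/2)² = 2(2.03)(0.6050)² = 1.486 kg·m².
Total I = 1.682 kg·m².
τ = F·(L/2) = (45.2)(0.605) = 27.35 N·m.
α = τ/I = 27.35/1.682 = 16.25 rad/s².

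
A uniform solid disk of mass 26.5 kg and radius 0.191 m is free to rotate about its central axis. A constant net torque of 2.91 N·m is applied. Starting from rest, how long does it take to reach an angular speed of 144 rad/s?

t ≈ 23.9 s

I = ½MR² = (1/2)(26.5)(0.191)² = 0.4834 kg·m².
α = τ/I = 2.91/0.4834 = 6.020 rad/s².
ω = αt ⇒ t = ω/α = 144/6.020 = 23.92 s.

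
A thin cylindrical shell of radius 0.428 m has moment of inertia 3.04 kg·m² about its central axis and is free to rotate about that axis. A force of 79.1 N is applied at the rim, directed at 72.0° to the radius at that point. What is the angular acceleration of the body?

Only the tangential component produces torque: τ = F R sinθ = (79.1)(0.428) sin 72.0° = 32.20 N·m.
From τ = Iα: α = 32.20/3.040 = 10.59 rad/s².

α ≈ 10.6 rad/s²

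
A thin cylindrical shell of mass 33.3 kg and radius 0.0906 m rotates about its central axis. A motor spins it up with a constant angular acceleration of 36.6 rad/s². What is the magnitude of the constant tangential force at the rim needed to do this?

I = MR² = (33.3)(0.0906)² = 0.2733 kg·m².
The required torque is τ = Iα = (0.2733)(36.60) = 10.00 N·m.
A tangential force at the rim gives τ = FR, so F = τ/R = 10.00/0.0906 = 110.4 N.

F ≈ 110 N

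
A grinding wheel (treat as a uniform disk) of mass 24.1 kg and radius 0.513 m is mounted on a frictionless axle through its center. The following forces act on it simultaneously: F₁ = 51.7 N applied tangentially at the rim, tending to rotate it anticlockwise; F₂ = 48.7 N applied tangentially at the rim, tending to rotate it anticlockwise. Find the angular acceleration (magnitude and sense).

α ≈ 16.2 rad/s², anticlockwise

I = ½MR² = (1/2)(24.1)(0.513)² = 3.171 kg·m².
Taking anticlockwise as positive: τ₁ = +(51.7)(0.513) = +26.52 N·m; τ₂ = +(48.7)(0.513) = +24.98 N·m.
Net torque τ = 51.51 N·m.
α = τ/I = 51.51/3.171 = 16.24 rad/s².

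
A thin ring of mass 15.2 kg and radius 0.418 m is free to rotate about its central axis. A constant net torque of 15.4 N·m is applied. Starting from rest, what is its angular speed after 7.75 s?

I = MR² = (15.2)(0.418)² = 2.656 kg·m².
α = τ/I = 15.4/2.656 = 5.799 rad/s².
ω = ω₀ + αt = 0 + (5.799)(7.75) = 44.94 rad/s.

ω ≈ 44.9 rad/s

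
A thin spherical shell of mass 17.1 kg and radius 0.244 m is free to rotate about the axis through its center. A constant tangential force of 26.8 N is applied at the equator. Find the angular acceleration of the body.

I = (2/3)MR² = (2/3)(17.1)(0.244)² = 0.6787 kg·m².
τ = F R = (26.8)(0.244) = 6.539 N·m.
Newton's second law for rotation, τ = Iα, gives α = τ/I = 6.539/0.6787 = 9.635 rad/s².

α ≈ 9.63 rad/s²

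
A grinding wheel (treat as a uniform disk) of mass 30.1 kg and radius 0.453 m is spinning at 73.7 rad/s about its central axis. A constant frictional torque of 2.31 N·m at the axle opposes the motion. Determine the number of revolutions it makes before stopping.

≈ 578 revolutions

I = ½MR² = (1/2)(30.1)(0.453)² = 3.088 kg·m².
The net torque has magnitude 2.31 N·m, opposing ω.
|α| = τ/I = 2.310/3.088 = 0.7480 rad/s² (deceleration).
ω² = ω₀² − 2|α|θ with ω = 0 ⇒ θ = ω₀²/(2|α|) = 3631 rad = 577.9 rev.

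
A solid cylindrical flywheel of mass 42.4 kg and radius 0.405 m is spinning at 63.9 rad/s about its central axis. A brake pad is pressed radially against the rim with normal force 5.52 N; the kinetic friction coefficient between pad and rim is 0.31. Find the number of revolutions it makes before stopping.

I = ½MR² = (1/2)(42.4)(0.405)² = 3.477 kg·m².
Friction force f = μN = (0.31)(5.52) = 1.711 N at the rim; torque magnitude τ = fR = 0.6930 N·m, opposing ω.
|α| = τ/I = 0.6930/3.477 = 0.1993 rad/s² (deceleration).
ω² = ω₀² − 2|α|θ with ω = 0 ⇒ θ = ω₀²/(2|α|) = 10240 rad = 1630 rev.

≈ 1630 revolutions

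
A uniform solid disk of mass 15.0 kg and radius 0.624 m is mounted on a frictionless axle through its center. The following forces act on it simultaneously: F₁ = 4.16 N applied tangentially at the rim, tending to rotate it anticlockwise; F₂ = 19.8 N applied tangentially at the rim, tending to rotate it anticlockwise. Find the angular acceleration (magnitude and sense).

I = ½MR² = (1/2)(15.0)(0.624)² = 2.920 kg·m².
Taking anticlockwise as positive: τ₁ = +(4.16)(0.624) = +2.596 N·m; τ₂ = +(19.8)(0.624) = +12.36 N·m.
Net torque τ = 14.95 N·m.
α = τ/I = 14.95/2.920 = 5.120 rad/s².

α ≈ 5.12 rad/s², anticlockwise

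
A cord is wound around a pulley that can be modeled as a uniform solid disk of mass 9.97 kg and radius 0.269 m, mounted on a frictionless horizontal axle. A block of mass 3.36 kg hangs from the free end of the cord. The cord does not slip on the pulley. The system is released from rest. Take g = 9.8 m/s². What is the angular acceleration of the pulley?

α ≈ 14.7 rad/s²

I = ½MR² = (1/2)(9.97)(0.269)² = 0.3607 kg·m².
Block: mg − T = ma. Pulley: TR = Iα. No-slip: a = αR, so T = (I/R²)a = 4.985·a.
Then mg = (m + 4.985)a, so a = (3.36)(9.8)/(3.36 + 4.985) = 3.946 m/s².
α = a/R = 3.946/0.269 = 14.67 rad/s².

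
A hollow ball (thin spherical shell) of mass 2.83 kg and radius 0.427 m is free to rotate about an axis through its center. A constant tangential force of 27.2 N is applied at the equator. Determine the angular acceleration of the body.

α ≈ 33.8 rad/s²

I = (2/3)MR² = (2/3)(2.83)(0.427)² = 0.3440 kg·m².
τ = F R = (27.2)(0.427) = 11.61 N·m.
From τ = Iα: α = 11.61/0.3440 = 33.76 rad/s².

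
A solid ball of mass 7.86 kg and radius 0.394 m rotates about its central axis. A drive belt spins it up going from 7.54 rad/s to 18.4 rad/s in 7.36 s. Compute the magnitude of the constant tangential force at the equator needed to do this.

I = (2/5)MR² = (2/5)(7.86)(0.394)² = 0.4881 kg·m².
α = Δω/Δt = (18.4 − 7.54)/7.36 = 1.476 rad/s².
The required torque is τ = Iα = (0.4881)(1.476) = 0.7202 N·m.
A tangential force at the equator gives τ = FR, so F = τ/R = 0.7202/0.394 = 1.828 N.

F ≈ 1.83 N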